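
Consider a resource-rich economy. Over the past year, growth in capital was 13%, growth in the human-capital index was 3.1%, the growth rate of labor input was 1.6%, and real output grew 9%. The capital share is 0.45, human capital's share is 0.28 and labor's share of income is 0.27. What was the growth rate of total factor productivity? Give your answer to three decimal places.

Labor's share = 1 − 0.45 − 0.28 = 0.27.
Capital: 0.45 × 13 = 5.85 pp.
The human-capital index: 0.28 × 3.1 = 0.868 pp.
Labor input: 0.27 × 1.6 = 0.432 pp.
TFP growth = 9 − 7.15 = 1.85%.

Total factor productivity growth was 1.850%.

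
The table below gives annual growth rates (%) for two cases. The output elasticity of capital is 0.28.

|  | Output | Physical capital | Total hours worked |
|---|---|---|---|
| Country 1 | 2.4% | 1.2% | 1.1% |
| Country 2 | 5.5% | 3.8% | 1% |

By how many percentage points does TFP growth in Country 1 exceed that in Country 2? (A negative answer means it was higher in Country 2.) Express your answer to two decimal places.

Labor's share = 1 − 0.28 = 0.72.
Country 1: TFP = 2.4 − 0.336 − 0.792 = 1.272%.
Country 2: TFP = 5.5 − 1.064 − 0.72 = 3.716%.
Difference = 1.272 − (3.716) = -2.444 pp.

-2.44 percentage points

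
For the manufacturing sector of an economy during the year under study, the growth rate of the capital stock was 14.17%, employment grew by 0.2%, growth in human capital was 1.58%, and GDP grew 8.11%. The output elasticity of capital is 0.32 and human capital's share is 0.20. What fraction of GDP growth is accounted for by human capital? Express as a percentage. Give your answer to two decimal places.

Human capital contributed 0.2 × 1.58 = 0.316 pp.
Share of growth = 0.316 / 8.11 × 100 = 3.8964%.

Human capital accounted for 3.90% of growth.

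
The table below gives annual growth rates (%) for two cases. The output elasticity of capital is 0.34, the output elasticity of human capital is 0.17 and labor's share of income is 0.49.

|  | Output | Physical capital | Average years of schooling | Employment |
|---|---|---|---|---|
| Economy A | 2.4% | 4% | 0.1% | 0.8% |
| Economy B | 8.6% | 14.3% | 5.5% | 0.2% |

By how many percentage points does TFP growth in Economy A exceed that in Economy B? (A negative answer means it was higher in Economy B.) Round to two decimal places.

Labor's share = 1 − 0.34 − 0.17 = 0.49.
Economy A: TFP = 2.4 − 1.36 − 0.017 − 0.392 = 0.631%.
Economy B: TFP = 8.6 − 4.862 − 0.935 − 0.098 = 2.705%.
Difference = 0.631 − (2.705) = -2.074 pp.

-2.07 percentage points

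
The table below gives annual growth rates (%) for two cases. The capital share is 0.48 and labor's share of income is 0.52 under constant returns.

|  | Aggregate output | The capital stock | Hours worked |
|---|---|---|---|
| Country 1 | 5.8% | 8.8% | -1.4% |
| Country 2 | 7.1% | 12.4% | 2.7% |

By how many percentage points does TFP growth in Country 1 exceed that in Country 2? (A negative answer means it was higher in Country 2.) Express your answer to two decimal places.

Labor's share = 1 − 0.48 = 0.52.
Country 1: TFP = 5.8 − 4.224 + 0.728 = 2.304%.
Country 2: TFP = 7.1 − 5.952 − 1.404 = -0.256%.
Difference = 2.304 − (-0.256) = 2.56 pp.

2.56 percentage points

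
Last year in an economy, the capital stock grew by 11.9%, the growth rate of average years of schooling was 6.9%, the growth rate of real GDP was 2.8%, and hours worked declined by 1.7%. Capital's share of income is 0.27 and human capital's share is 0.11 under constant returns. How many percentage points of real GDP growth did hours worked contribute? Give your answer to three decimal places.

-1.054 pp

Labor's share = 1 − 0.27 − 0.11 = 0.62.
Contribution = share × growth = 0.62 × (-1.7) = -1.054 pp.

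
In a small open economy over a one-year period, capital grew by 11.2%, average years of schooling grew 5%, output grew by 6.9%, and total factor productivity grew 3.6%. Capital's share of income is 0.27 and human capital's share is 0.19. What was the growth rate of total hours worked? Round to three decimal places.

-1.248%

Labor's share = 1 − 0.27 − 0.19 = 0.54.
gY = gA + 0.27×11.2 + 0.19×5 + 0.54×g.
0.54×g = 6.9 − 3.6 − 3.974 = -0.674.
g = -0.674 / 0.54 = -1.24815%.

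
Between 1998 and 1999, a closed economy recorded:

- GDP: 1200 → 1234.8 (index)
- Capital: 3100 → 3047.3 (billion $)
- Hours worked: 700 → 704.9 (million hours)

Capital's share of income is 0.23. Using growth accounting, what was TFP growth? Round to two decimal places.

2.75%

GDP growth = (1234.8 − 1200) / 1200 = 2.9%.
Capital growth = (3047.3 − 3100) / 3100 = -1.7%.
Hours worked growth = (704.9 − 700) / 700 = 0.7%.
Labor's share = 1 − 0.23 = 0.77.
Capital: 0.23 × (-1.7) = -0.391 pp.
Hours worked: 0.77 × 0.7 = 0.539 pp.
TFP growth = 2.9 − 0.148 = 2.752%.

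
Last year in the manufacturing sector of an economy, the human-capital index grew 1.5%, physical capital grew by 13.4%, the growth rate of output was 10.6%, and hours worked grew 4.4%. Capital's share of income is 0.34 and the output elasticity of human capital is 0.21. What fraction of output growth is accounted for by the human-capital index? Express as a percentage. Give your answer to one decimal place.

3.0%

The human-capital index contributed 0.21 × 1.5 = 0.315 pp.
Share of growth = 0.315 / 10.6 × 100 = 2.972%.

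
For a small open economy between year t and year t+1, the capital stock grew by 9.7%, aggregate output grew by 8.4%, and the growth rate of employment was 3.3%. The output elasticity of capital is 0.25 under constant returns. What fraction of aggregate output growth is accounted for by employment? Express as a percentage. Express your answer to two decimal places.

Employment accounted for 29.46% of growth.

Labor's share = 1 − 0.25 = 0.75.
Employment contributed 0.75 × 3.3 = 2.475 pp.
Share of growth = 2.475 / 8.4 × 100 = 29.4643%.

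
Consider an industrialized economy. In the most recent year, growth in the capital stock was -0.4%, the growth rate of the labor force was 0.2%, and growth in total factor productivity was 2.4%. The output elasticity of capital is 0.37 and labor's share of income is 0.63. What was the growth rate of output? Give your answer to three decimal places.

Labor's share = 1 − 0.37 = 0.63.
The capital stock: 0.37 × (-0.4) = -0.148 pp.
The labor force: 0.63 × 0.2 = 0.126 pp.
Output growth = 2.4 + (-0.022) = 2.378%.

2.378%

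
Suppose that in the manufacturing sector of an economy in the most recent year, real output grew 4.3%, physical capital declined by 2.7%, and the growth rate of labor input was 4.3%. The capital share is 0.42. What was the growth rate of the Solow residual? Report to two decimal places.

Labor's share = 1 − 0.42 = 0.58.
Physical capital: 0.42 × (-2.7) = -1.134 pp.
Labor input: 0.58 × 4.3 = 2.494 pp.
TFP growth = 4.3 − 1.36 = 2.94%.

2.94%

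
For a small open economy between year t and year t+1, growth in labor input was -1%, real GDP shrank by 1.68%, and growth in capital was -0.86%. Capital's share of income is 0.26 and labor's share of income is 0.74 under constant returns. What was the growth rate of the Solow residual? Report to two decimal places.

-0.72%

Labor's share = 1 − 0.26 = 0.74.
Capital: 0.26 × (-0.86) = -0.2236 pp.
Labor input: 0.74 × (-1) = -0.74 pp.
TFP growth = -1.68 + 0.9636 = -0.7164%.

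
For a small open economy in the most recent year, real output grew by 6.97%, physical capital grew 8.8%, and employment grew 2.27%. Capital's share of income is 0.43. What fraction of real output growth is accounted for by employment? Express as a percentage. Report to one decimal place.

Employment accounted for 18.6% of growth.

Labor's share = 1 − 0.43 = 0.57.
Employment contributed 0.57 × 2.27 = 1.2939 pp.
Share of growth = 1.2939 / 6.97 × 100 = 18.564%.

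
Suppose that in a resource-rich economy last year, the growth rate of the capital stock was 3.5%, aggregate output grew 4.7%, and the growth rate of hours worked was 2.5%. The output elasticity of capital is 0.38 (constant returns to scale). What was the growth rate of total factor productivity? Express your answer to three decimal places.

1.820%

Labor's share = 1 − 0.38 = 0.62.
The capital stock: 0.38 × 3.5 = 1.33 pp.
Hours worked: 0.62 × 2.5 = 1.55 pp.
TFP growth = 4.7 − 2.88 = 1.82%.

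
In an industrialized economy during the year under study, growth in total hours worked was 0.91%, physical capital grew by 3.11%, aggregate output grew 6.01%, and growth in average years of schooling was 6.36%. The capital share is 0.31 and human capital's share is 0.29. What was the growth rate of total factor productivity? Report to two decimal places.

Labor's share = 1 − 0.31 − 0.29 = 0.4.
Physical capital: 0.31 × 3.11 = 0.9641 pp.
Average years of schooling: 0.29 × 6.36 = 1.8444 pp.
Total hours worked: 0.4 × 0.91 = 0.364 pp.
TFP growth = 6.01 − 3.1725 = 2.8375%.

Total factor productivity grew 2.84%.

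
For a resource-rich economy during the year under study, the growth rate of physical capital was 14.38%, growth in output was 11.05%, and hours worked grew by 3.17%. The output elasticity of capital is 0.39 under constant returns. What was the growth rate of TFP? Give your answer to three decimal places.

3.508%

Labor's share = 1 − 0.39 = 0.61.
Physical capital: 0.39 × 14.38 = 5.6082 pp.
Hours worked: 0.61 × 3.17 = 1.9337 pp.
TFP growth = 11.05 − 7.5419 = 3.5081%.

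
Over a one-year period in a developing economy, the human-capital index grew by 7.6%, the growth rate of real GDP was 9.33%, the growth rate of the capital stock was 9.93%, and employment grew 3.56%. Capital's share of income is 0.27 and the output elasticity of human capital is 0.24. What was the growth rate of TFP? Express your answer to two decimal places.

3.08%

Labor's share = 1 − 0.27 − 0.24 = 0.49.
The capital stock: 0.27 × 9.93 = 2.6811 pp.
The human-capital index: 0.24 × 7.6 = 1.824 pp.
Employment: 0.49 × 3.56 = 1.7444 pp.
TFP growth = 9.33 − 6.2495 = 3.0805%.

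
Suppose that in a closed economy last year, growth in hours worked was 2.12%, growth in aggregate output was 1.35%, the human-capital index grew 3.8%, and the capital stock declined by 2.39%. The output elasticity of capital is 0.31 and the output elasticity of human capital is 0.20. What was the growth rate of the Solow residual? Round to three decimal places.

Labor's share = 1 − 0.31 − 0.2 = 0.49.
The capital stock: 0.31 × (-2.39) = -0.7409 pp.
The human-capital index: 0.2 × 3.8 = 0.76 pp.
Hours worked: 0.49 × 2.12 = 1.0388 pp.
TFP growth = 1.35 − 1.0579 = 0.2921%.

0.292%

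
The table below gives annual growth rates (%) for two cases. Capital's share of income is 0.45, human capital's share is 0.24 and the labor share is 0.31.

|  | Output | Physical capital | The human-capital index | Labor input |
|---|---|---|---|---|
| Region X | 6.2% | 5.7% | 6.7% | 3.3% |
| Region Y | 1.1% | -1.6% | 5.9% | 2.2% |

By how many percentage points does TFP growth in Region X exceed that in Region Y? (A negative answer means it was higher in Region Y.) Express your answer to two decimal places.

Labor's share = 1 − 0.45 − 0.24 = 0.31.
Region X: TFP = 6.2 − 2.565 − 1.608 − 1.023 = 1.004%.
Region Y: TFP = 1.1 + 0.72 − 1.416 − 0.682 = -0.278%.
Difference = 1.004 − (-0.278) = 1.282 pp.

1.28 percentage points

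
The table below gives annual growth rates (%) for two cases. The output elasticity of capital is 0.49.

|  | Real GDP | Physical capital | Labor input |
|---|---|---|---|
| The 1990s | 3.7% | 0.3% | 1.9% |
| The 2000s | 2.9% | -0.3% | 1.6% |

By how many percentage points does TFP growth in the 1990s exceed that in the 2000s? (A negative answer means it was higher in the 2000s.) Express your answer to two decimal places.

Labor's share = 1 − 0.49 = 0.51.
The 1990s: TFP = 3.7 − 0.147 − 0.969 = 2.584%.
The 2000s: TFP = 2.9 + 0.147 − 0.816 = 2.231%.
Difference = 2.584 − (2.231) = 0.353 pp.

0.35 percentage points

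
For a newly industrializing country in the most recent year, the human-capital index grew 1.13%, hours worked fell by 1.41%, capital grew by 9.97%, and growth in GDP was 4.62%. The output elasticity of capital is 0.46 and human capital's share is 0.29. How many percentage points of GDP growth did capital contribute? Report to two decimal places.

Contribution = share × growth = 0.46 × 9.97 = 4.5862 pp.

4.59 percentage points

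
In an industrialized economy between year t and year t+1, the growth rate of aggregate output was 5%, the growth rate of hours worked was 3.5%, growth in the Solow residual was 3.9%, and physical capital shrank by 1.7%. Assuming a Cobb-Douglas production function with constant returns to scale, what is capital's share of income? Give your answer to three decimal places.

0.462

gY = gA + α·gK + (1−α)·gL, so gY − gA − gL = α(gK − gL).
5 − 3.9 − 3.5 = α × (-1.7 − 3.5).
-2.4 = -5.2 α, so α = 0.46154.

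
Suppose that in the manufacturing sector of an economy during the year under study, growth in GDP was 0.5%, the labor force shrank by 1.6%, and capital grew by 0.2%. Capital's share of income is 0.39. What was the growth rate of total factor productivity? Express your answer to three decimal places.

Labor's share = 1 − 0.39 = 0.61.
Capital: 0.39 × 0.2 = 0.078 pp.
The labor force: 0.61 × (-1.6) = -0.976 pp.
TFP growth = 0.5 + 0.898 = 1.398%.

1.398%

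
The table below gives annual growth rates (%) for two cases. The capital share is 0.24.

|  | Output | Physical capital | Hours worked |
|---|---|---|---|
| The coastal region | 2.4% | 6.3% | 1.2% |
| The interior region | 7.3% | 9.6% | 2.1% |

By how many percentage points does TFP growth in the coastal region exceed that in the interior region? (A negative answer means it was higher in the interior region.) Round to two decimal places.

-3.42 percentage points

Labor's share = 1 − 0.24 = 0.76.
The coastal region: TFP = 2.4 − 1.512 − 0.912 = -0.024%.
The interior region: TFP = 7.3 − 2.304 − 1.596 = 3.4%.
Difference = -0.024 − (3.4) = -3.424 pp.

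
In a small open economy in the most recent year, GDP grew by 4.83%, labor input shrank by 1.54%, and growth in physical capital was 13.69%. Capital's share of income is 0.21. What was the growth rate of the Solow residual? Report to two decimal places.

The Solow residual growth was 3.17%.

Labor's share = 1 − 0.21 = 0.79.
Physical capital: 0.21 × 13.69 = 2.8749 pp.
Labor input: 0.79 × (-1.54) = -1.2166 pp.
TFP growth = 4.83 − 1.6583 = 3.1717%.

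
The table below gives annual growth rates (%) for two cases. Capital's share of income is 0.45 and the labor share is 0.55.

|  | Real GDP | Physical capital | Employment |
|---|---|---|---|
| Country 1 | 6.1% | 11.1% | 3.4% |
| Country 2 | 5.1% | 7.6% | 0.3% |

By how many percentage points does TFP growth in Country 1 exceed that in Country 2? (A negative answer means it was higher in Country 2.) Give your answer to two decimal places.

Labor's share = 1 − 0.45 = 0.55.
Country 1: TFP = 6.1 − 4.995 − 1.87 = -0.765%.
Country 2: TFP = 5.1 − 3.42 − 0.165 = 1.515%.
Difference = -0.765 − (1.515) = -2.28 pp.

-2.28 percentage points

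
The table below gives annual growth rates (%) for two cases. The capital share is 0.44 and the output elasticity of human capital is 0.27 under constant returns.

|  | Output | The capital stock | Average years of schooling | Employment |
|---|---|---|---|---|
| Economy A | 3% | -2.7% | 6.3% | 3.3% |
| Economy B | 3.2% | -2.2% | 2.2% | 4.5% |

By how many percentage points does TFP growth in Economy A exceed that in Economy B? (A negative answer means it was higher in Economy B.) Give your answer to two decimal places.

-0.74 percentage points

Labor's share = 1 − 0.44 − 0.27 = 0.29.
Economy A: TFP = 3 + 1.188 − 1.701 − 0.957 = 1.53%.
Economy B: TFP = 3.2 + 0.968 − 0.594 − 1.305 = 2.269%.
Difference = 1.53 − (2.269) = -0.739 pp.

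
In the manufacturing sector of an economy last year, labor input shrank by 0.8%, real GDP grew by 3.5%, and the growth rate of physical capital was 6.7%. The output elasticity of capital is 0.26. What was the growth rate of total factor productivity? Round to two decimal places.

Labor's share = 1 − 0.26 = 0.74.
Physical capital: 0.26 × 6.7 = 1.742 pp.
Labor input: 0.74 × (-0.8) = -0.592 pp.
TFP growth = 3.5 − 1.15 = 2.35%.

2.35%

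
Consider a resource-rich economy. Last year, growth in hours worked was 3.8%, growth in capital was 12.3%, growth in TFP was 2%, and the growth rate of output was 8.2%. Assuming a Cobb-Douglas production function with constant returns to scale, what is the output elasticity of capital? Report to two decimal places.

The output elasticity of capital is 0.28.

gY = gA + α·gK + (1−α)·gL, so gY − gA − gL = α(gK − gL).
8.2 − 2 − 3.8 = α × (12.3 − 3.8).
2.4 = 8.5 α, so α = 0.2824.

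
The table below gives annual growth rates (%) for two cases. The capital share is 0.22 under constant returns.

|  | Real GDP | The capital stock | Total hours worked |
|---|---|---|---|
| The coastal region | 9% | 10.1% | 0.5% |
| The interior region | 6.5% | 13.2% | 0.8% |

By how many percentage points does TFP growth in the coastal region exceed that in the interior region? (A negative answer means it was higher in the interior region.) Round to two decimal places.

3.42 percentage points

Labor's share = 1 − 0.22 = 0.78.
The coastal region: TFP = 9 − 2.222 − 0.39 = 6.388%.
The interior region: TFP = 6.5 − 2.904 − 0.624 = 2.972%.
Difference = 6.388 − (2.972) = 3.416 pp.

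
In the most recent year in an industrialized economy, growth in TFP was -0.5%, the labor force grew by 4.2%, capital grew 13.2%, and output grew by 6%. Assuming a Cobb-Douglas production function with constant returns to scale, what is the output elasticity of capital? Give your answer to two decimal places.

α = 0.26

gY = gA + α·gK + (1−α)·gL, so gY − gA − gL = α(gK − gL).
6 + 0.5 − 4.2 = α × (13.2 − 4.2).
2.3 = 9 α, so α = 0.2556.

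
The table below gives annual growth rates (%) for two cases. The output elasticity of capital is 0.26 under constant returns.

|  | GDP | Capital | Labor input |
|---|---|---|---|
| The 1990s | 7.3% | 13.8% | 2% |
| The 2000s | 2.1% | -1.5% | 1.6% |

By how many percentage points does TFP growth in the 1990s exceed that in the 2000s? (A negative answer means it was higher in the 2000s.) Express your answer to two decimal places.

0.93 percentage points

Labor's share = 1 − 0.26 = 0.74.
The 1990s: TFP = 7.3 − 3.588 − 1.48 = 2.232%.
The 2000s: TFP = 2.1 + 0.39 − 1.184 = 1.306%.
Difference = 2.232 − (1.306) = 0.926 pp.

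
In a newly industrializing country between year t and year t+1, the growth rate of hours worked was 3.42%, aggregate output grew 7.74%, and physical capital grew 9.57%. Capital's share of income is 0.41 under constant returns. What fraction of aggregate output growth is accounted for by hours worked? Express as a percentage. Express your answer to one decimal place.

Labor's share = 1 − 0.41 = 0.59.
Hours worked contributed 0.59 × 3.42 = 2.0178 pp.
Share of growth = 2.0178 / 7.74 × 100 = 26.07%.

26.1%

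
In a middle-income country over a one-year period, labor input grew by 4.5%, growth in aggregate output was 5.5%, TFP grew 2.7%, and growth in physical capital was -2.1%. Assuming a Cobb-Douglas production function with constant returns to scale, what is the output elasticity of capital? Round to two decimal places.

gY = gA + α·gK + (1−α)·gL, so gY − gA − gL = α(gK − gL).
5.5 − 2.7 − 4.5 = α × (-2.1 − 4.5).
-1.7 = -6.6 α, so α = 0.2576.

The output elasticity of capital is 0.26.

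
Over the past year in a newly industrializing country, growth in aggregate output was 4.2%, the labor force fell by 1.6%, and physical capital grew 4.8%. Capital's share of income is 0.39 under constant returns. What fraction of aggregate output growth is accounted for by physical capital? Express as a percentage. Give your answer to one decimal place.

Physical capital contributed 0.39 × 4.8 = 1.872 pp.
Share of growth = 1.872 / 4.2 × 100 = 44.571%.

44.6%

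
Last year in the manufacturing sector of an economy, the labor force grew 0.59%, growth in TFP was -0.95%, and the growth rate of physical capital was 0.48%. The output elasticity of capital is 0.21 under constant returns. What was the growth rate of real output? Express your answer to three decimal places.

Labor's share = 1 − 0.21 = 0.79.
Physical capital: 0.21 × 0.48 = 0.1008 pp.
The labor force: 0.79 × 0.59 = 0.4661 pp.
Output growth = -0.95 + 0.5669 = -0.3831%.

-0.383%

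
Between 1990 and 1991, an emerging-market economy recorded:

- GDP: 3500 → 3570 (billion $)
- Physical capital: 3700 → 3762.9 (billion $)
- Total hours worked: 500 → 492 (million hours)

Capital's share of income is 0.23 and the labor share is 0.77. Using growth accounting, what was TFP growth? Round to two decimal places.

2.84%

GDP growth = (3570 − 3500) / 3500 = 2%.
Physical capital growth = (3762.9 − 3700) / 3700 = 1.7%.
Total hours worked growth = (492 − 500) / 500 = -1.6%.
Labor's share = 1 − 0.23 = 0.77.
Physical capital: 0.23 × 1.7 = 0.391 pp.
Total hours worked: 0.77 × (-1.6) = -1.232 pp.
TFP growth = 2 + 0.841 = 2.841%.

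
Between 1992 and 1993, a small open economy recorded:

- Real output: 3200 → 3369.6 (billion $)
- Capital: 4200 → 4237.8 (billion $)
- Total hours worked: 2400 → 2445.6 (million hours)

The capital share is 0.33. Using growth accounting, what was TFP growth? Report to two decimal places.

3.73%

Real output growth = (3369.6 − 3200) / 3200 = 5.3%.
Capital growth = (4237.8 − 4200) / 4200 = 0.9%.
Total hours worked growth = (2445.6 − 2400) / 2400 = 1.9%.
Labor's share = 1 − 0.33 = 0.67.
Capital: 0.33 × 0.9 = 0.297 pp.
Total hours worked: 0.67 × 1.9 = 1.273 pp.
TFP growth = 5.3 − 1.57 = 3.73%.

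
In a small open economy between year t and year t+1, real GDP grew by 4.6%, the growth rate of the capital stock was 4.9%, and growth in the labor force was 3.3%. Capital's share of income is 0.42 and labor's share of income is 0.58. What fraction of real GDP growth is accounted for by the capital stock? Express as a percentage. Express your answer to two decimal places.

The capital stock accounted for 44.74% of growth.

The capital stock contributed 0.42 × 4.9 = 2.058 pp.
Share of growth = 2.058 / 4.6 × 100 = 44.7391%.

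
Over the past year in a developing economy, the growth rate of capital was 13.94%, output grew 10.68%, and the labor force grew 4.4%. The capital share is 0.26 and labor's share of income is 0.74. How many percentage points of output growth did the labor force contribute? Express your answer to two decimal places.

3.26 pp

Labor's share = 1 − 0.26 = 0.74.
Contribution = share × growth = 0.74 × 4.4 = 3.256 pp.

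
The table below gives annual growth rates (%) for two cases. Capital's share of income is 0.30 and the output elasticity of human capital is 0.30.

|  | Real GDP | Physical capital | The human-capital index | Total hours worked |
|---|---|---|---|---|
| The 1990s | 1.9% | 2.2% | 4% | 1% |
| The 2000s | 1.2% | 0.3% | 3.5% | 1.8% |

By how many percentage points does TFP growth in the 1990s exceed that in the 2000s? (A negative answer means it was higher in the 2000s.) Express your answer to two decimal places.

Labor's share = 1 − 0.3 − 0.3 = 0.4.
The 1990s: TFP = 1.9 − 0.66 − 1.2 − 0.4 = -0.36%.
The 2000s: TFP = 1.2 − 0.09 − 1.05 − 0.72 = -0.66%.
Difference = -0.36 − (-0.66) = 0.3 pp.

0.30 percentage points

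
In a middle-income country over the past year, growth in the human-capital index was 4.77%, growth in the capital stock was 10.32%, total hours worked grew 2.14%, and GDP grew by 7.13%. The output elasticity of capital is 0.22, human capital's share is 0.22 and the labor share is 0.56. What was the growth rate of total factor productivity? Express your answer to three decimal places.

Labor's share = 1 − 0.22 − 0.22 = 0.56.
The capital stock: 0.22 × 10.32 = 2.2704 pp.
The human-capital index: 0.22 × 4.77 = 1.0494 pp.
Total hours worked: 0.56 × 2.14 = 1.1984 pp.
TFP growth = 7.13 − 4.5182 = 2.6118%.

2.612%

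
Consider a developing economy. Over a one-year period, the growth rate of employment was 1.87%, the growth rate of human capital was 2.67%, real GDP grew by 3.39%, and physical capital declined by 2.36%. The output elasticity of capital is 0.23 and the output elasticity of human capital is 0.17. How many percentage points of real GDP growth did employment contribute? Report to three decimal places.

1.122

Labor's share = 1 − 0.23 − 0.17 = 0.6.
Contribution = share × growth = 0.6 × 1.87 = 1.122 pp.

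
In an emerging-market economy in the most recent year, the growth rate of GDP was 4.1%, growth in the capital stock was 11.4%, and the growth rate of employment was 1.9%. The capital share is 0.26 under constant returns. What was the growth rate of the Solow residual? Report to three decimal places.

Labor's share = 1 − 0.26 = 0.74.
The capital stock: 0.26 × 11.4 = 2.964 pp.
Employment: 0.74 × 1.9 = 1.406 pp.
TFP growth = 4.1 − 4.37 = -0.27%.

-0.270%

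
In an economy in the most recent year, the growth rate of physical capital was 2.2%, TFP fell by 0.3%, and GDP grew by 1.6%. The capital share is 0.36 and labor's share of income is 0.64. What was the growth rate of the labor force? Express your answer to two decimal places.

The labor force growth was 1.73%.

Labor's share = 1 − 0.36 = 0.64.
gY = gA + 0.36×2.2 + 0.64×g.
0.64×g = 1.6 + 0.3 − 0.792 = 1.108.
g = 1.108 / 0.64 = 1.7313%.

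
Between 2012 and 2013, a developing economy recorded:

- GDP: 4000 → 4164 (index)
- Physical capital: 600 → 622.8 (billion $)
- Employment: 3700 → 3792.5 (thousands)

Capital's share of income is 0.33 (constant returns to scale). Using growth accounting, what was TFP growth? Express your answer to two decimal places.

TFP grew 1.17%.

GDP growth = (4164 − 4000) / 4000 = 4.1%.
Physical capital growth = (622.8 − 600) / 600 = 3.8%.
Employment growth = (3792.5 − 3700) / 3700 = 2.5%.
Labor's share = 1 − 0.33 = 0.67.
Physical capital: 0.33 × 3.8 = 1.254 pp.
Employment: 0.67 × 2.5 = 1.675 pp.
TFP growth = 4.1 − 2.929 = 1.171%.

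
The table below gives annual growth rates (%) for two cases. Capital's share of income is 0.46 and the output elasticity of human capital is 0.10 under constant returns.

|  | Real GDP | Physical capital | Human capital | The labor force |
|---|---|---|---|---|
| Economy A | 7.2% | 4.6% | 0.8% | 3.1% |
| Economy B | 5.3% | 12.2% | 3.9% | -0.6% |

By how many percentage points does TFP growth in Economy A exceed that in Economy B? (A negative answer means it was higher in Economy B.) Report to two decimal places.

Labor's share = 1 − 0.46 − 0.1 = 0.44.
Economy A: TFP = 7.2 − 2.116 − 0.08 − 1.364 = 3.64%.
Economy B: TFP = 5.3 − 5.612 − 0.39 + 0.264 = -0.438%.
Difference = 3.64 − (-0.438) = 4.078 pp.

4.08 percentage points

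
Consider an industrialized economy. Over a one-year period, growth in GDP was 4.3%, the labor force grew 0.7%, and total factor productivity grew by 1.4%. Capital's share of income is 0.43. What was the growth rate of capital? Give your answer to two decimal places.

Capital grew 5.82%.

Labor's share = 1 − 0.43 = 0.57.
gY = gA + 0.57×0.7 + 0.43×g.
0.43×g = 4.3 − 1.4 − 0.399 = 2.501.
g = 2.501 / 0.43 = 5.8163%.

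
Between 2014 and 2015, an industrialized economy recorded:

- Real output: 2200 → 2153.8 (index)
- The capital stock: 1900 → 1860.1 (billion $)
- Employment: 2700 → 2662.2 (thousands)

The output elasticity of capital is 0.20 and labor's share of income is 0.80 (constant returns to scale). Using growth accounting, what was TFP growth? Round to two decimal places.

-0.56%

Real output growth = (2153.8 − 2200) / 2200 = -2.1%.
The capital stock growth = (1860.1 − 1900) / 1900 = -2.1%.
Employment growth = (2662.2 − 2700) / 2700 = -1.4%.
Labor's share = 1 − 0.2 = 0.8.
The capital stock: 0.2 × (-2.1) = -0.42 pp.
Employment: 0.8 × (-1.4) = -1.12 pp.
TFP growth = -2.1 + 1.54 = -0.56%.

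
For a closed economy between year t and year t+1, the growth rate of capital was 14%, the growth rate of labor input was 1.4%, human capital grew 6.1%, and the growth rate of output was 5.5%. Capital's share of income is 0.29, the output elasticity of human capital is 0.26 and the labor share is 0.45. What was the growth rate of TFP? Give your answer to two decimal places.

Labor's share = 1 − 0.29 − 0.26 = 0.45.
Capital: 0.29 × 14 = 4.06 pp.
Human capital: 0.26 × 6.1 = 1.586 pp.
Labor input: 0.45 × 1.4 = 0.63 pp.
TFP growth = 5.5 − 6.276 = -0.776%.

-0.78%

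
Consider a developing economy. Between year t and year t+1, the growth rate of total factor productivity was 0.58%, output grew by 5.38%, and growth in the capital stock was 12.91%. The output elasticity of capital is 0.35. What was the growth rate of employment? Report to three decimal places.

Labor's share = 1 − 0.35 = 0.65.
gY = gA + 0.35×12.91 + 0.65×g.
0.65×g = 5.38 − 0.58 − 4.5185 = 0.2815.
g = 0.2815 / 0.65 = 0.43308%.

Employment grew 0.433%.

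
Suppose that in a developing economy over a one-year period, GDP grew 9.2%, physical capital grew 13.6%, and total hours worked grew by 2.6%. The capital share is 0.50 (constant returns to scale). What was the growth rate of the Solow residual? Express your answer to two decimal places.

The Solow residual growth was 1.10%.

Labor's share = 1 − 0.5 = 0.5.
Physical capital: 0.5 × 13.6 = 6.8 pp.
Total hours worked: 0.5 × 2.6 = 1.3 pp.
TFP growth = 9.2 − 8.1 = 1.1%.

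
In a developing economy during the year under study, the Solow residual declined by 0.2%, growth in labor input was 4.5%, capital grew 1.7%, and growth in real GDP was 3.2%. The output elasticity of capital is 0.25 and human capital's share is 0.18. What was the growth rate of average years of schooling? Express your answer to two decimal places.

2.28%

Labor's share = 1 − 0.25 − 0.18 = 0.57.
gY = gA + 0.25×1.7 + 0.57×4.5 + 0.18×g.
0.18×g = 3.2 + 0.2 − 2.99 = 0.41.
g = 0.41 / 0.18 = 2.2778%.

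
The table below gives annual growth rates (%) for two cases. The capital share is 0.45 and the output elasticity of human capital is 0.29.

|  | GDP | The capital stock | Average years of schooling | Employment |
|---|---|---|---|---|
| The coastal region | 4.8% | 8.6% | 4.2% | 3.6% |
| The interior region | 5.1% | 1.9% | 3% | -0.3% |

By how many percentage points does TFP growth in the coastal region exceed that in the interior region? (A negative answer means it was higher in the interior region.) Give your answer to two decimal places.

Labor's share = 1 − 0.45 − 0.29 = 0.26.
The coastal region: TFP = 4.8 − 3.87 − 1.218 − 0.936 = -1.224%.
The interior region: TFP = 5.1 − 0.855 − 0.87 + 0.078 = 3.453%.
Difference = -1.224 − (3.453) = -4.677 pp.

-4.68 percentage points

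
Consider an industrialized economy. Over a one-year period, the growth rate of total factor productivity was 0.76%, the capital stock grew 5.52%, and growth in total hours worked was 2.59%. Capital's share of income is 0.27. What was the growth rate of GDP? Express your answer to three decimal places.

Labor's share = 1 − 0.27 = 0.73.
The capital stock: 0.27 × 5.52 = 1.4904 pp.
Total hours worked: 0.73 × 2.59 = 1.8907 pp.
Output growth = 0.76 + 3.3811 = 4.1411%.

4.141%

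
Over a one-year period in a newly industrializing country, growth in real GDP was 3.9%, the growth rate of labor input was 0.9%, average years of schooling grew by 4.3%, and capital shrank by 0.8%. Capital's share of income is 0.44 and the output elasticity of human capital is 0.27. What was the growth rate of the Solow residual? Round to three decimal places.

Labor's share = 1 − 0.44 − 0.27 = 0.29.
Capital: 0.44 × (-0.8) = -0.352 pp.
Average years of schooling: 0.27 × 4.3 = 1.161 pp.
Labor input: 0.29 × 0.9 = 0.261 pp.
TFP growth = 3.9 − 1.07 = 2.83%.

The Solow residual grew 2.830%.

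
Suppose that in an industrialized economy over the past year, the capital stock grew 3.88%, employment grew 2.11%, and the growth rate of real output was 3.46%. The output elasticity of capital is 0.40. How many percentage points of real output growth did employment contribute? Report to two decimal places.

1.27

Labor's share = 1 − 0.4 = 0.6.
Contribution = share × growth = 0.6 × 2.11 = 1.266 pp.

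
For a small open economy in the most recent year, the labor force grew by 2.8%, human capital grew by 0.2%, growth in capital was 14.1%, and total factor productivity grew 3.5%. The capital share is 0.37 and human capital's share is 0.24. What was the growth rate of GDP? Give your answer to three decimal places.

GDP grew 9.857%.

Labor's share = 1 − 0.37 − 0.24 = 0.39.
Capital: 0.37 × 14.1 = 5.217 pp.
Human capital: 0.24 × 0.2 = 0.048 pp.
The labor force: 0.39 × 2.8 = 1.092 pp.
Output growth = 3.5 + 6.357 = 9.857%.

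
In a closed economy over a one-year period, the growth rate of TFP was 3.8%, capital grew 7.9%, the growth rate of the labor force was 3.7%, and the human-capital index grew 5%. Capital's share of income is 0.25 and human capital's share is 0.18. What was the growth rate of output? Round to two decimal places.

Labor's share = 1 − 0.25 − 0.18 = 0.57.
Capital: 0.25 × 7.9 = 1.975 pp.
The human-capital index: 0.18 × 5 = 0.9 pp.
The labor force: 0.57 × 3.7 = 2.109 pp.
Output growth = 3.8 + 4.984 = 8.784%.

Output growth was 8.78%.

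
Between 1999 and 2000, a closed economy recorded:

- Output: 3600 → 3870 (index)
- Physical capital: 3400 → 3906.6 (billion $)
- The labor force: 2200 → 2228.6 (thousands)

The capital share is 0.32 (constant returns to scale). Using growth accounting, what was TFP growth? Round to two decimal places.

1.85%

Output growth = (3870 − 3600) / 3600 = 7.5%.
Physical capital growth = (3906.6 − 3400) / 3400 = 14.9%.
The labor force growth = (2228.6 − 2200) / 2200 = 1.3%.
Labor's share = 1 − 0.32 = 0.68.
Physical capital: 0.32 × 14.9 = 4.768 pp.
The labor force: 0.68 × 1.3 = 0.884 pp.
TFP growth = 7.5 − 5.652 = 1.848%.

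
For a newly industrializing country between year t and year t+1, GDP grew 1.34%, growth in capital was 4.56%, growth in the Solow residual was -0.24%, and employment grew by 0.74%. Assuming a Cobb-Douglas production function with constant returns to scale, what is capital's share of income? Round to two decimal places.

gY = gA + α·gK + (1−α)·gL, so gY − gA − gL = α(gK − gL).
1.34 + 0.24 − 0.74 = α × (4.56 − 0.74).
0.84 = 3.82 α, so α = 0.2199.

0.22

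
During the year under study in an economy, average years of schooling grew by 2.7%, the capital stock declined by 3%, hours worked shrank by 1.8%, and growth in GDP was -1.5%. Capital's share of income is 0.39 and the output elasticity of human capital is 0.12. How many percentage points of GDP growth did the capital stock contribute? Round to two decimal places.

Contribution = share × growth = 0.39 × (-3) = -1.17 pp.

-1.17 pp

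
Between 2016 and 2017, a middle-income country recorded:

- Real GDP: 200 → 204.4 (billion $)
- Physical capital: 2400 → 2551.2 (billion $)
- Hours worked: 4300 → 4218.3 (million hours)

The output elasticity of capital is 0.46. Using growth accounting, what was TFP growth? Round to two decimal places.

TFP grew 0.33%.

Real GDP growth = (204.4 − 200) / 200 = 2.2%.
Physical capital growth = (2551.2 − 2400) / 2400 = 6.3%.
Hours worked growth = (4218.3 − 4300) / 4300 = -1.9%.
Labor's share = 1 − 0.46 = 0.54.
Physical capital: 0.46 × 6.3 = 2.898 pp.
Hours worked: 0.54 × (-1.9) = -1.026 pp.
TFP growth = 2.2 − 1.872 = 0.328%.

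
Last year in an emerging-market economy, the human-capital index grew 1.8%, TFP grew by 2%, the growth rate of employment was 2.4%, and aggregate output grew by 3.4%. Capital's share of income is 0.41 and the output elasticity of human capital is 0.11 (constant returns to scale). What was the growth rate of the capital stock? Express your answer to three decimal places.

Labor's share = 1 − 0.41 − 0.11 = 0.48.
gY = gA + 0.11×1.8 + 0.48×2.4 + 0.41×g.
0.41×g = 3.4 − 2 − 1.35 = 0.05.
g = 0.05 / 0.41 = 0.12195%.

The capital stock grew 0.122%.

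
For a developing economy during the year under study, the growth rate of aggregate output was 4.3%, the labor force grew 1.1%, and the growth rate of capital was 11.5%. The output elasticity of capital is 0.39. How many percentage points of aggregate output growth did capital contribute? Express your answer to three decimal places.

4.485 percentage points

Contribution = share × growth = 0.39 × 11.5 = 4.485 pp.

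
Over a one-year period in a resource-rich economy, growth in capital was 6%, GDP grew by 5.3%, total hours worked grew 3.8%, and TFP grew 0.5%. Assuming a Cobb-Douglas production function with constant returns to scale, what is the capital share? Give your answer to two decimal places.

gY = gA + α·gK + (1−α)·gL, so gY − gA − gL = α(gK − gL).
5.3 − 0.5 − 3.8 = α × (6 − 3.8).
1 = 2.2 α, so α = 0.4545.

α = 0.45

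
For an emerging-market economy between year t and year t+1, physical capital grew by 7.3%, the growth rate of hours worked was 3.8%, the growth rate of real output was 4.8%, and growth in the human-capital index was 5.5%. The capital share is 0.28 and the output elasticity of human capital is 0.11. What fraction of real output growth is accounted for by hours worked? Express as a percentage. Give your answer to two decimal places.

48.29%

Labor's share = 1 − 0.28 − 0.11 = 0.61.
Hours worked contributed 0.61 × 3.8 = 2.318 pp.
Share of growth = 2.318 / 4.8 × 100 = 48.2917%.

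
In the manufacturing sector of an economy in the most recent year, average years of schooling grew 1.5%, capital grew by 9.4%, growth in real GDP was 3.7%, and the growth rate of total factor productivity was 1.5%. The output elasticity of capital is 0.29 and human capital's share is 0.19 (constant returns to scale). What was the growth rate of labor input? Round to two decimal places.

Labor's share = 1 − 0.29 − 0.19 = 0.52.
gY = gA + 0.29×9.4 + 0.19×1.5 + 0.52×g.
0.52×g = 3.7 − 1.5 − 3.011 = -0.811.
g = -0.811 / 0.52 = -1.5596%.

-1.56%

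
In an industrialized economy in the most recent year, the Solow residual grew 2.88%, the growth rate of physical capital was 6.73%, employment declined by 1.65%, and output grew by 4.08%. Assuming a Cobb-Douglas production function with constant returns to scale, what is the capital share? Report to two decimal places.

gY = gA + α·gK + (1−α)·gL, so gY − gA − gL = α(gK − gL).
4.08 − 2.88 + 1.65 = α × (6.73 − (-1.65)).
2.85 = 8.38 α, so α = 0.3401.

The capital share is 0.34.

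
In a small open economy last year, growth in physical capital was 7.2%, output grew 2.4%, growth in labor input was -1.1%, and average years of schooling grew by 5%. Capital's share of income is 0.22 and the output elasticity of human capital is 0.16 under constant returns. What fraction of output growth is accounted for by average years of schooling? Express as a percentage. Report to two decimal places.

Average years of schooling contributed 0.16 × 5 = 0.8 pp.
Share of growth = 0.8 / 2.4 × 100 = 33.3333%.

Average years of schooling accounted for 33.33% of growth.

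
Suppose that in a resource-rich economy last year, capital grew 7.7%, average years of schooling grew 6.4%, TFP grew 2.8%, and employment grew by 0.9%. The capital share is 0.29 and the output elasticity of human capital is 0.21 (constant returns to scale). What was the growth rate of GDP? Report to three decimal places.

Labor's share = 1 − 0.29 − 0.21 = 0.5.
Capital: 0.29 × 7.7 = 2.233 pp.
Average years of schooling: 0.21 × 6.4 = 1.344 pp.
Employment: 0.5 × 0.9 = 0.45 pp.
Output growth = 2.8 + 4.027 = 6.827%.

6.827%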